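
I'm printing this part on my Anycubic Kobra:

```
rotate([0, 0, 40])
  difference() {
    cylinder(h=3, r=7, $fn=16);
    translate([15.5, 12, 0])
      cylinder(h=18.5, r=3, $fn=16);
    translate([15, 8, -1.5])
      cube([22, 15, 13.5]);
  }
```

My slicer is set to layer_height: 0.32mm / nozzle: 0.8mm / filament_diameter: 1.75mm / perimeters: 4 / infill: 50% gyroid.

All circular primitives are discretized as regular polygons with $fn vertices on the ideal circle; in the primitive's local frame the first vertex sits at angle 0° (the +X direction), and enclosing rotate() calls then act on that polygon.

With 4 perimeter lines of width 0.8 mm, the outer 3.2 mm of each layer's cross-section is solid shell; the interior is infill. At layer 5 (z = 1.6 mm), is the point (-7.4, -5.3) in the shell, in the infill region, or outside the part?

At z = 1.6 mm: the r=7 cylinder contributes a regular 16-gon of circumradius 7; the r=3 cylinder at (15.5, 12) gives a regular 16-gon of circumradius 3 (constant along its height); the 22×15 cube at (15, 8) contributes its full rectangle; Taking the first minus the rest: starting from the r=7 cylinder, the r=3 cylinder at (15.5, 12) misses the remaining region (no effect); the 22×15 cube at (15, 8) misses the remaining region (no effect) — 1 connected region; (rotated 40° about Z; rotation is an isometry so areas/perimeters/island counts are preserved). Overall, the cross-section is a single solid region. Undo the 40° rotation: the query point maps to (-9.076, 0.697) in the un-rotated model frame. The nearest boundary edge runs (-7.00, 0.00)→(-6.47, 2.68); distance from the point to it = 2.17 mm. The point is not inside any of the regions above, so it lies outside the cross-section (2.17 mm from the nearest boundary).

outside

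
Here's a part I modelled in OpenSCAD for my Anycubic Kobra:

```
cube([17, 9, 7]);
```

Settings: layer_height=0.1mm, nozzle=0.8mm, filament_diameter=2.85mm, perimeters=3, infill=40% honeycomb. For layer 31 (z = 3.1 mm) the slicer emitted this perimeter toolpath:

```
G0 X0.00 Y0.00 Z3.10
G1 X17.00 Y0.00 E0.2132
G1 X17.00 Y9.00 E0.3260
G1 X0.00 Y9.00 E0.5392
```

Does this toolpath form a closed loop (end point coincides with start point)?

no

Start point (G0): (0.00, 0.00). End point (last G1): the path does not return to the start — open.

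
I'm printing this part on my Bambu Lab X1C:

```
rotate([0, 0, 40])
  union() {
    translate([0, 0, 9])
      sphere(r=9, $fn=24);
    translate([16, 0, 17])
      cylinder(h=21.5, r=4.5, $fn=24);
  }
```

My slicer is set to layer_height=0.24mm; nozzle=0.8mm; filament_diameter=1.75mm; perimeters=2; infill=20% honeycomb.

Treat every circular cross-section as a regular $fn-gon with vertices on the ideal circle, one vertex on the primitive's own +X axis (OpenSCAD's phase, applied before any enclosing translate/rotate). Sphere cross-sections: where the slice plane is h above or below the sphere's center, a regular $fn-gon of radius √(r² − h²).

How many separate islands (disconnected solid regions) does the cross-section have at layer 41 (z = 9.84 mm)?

At z = 9.84 mm: the r=9 sphere contributes a regular 24-gon of circumradius √(9²−0.84²) = 8.961; the cylinder at (16, 0) does not reach this height (z outside [17, 38.5]); Taking the union: only the r=9 sphere is present, so the union is just that shape — 1 connected region; (whole slice rotated 40° about Z — lengths, areas and connectivity unchanged). Overall, the cross-section is a single solid region. Island count = 1.

1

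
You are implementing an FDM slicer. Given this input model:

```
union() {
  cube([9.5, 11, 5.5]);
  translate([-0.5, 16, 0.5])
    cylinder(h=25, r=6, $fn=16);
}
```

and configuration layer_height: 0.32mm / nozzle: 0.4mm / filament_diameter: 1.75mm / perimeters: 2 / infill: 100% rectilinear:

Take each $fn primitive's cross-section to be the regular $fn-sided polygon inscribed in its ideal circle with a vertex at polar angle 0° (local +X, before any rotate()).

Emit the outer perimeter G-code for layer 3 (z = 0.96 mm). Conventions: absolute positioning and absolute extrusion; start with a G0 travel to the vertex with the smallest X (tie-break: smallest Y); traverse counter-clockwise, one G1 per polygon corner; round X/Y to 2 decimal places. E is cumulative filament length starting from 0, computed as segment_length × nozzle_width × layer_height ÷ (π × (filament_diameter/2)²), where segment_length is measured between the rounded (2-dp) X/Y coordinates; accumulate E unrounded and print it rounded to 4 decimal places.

At z = 0.96 mm: the 9.5×11 cube contributes its full rectangle; the r=6 cylinder at (-0.5, 16) gives a regular 16-gon of circumradius 6 (constant along its height); Taking the union: the regions partially overlap (shared area 1.52 mm²), so overlapping operands fuse into one piece — 1 connected region. The outline is a single polygon with 20 vertices. Extrusion per mm of travel: 0.4 × 0.32 / (π × 0.875²) = 0.053216. Accumulating E over each segment gives final E = 3.8384.

G0 X-6.50 Y16.00 Z0.96
G1 X-6.04 Y13.70 E0.1248
G1 X-4.74 Y11.76 E0.2491
G1 X-2.80 Y10.46 E0.3734
G1 X-0.50 Y10.00 E0.4982
G1 X0.00 Y10.10 E0.5253
G1 X0.00 Y0.00 E1.0628
G1 X9.50 Y0.00 E1.5684
G1 X9.50 Y11.00 E2.1537
G1 X2.61 Y11.00 E2.5204
G1 X3.74 Y11.76 E2.5929
G1 X5.04 Y13.70 E2.7171
G1 X5.50 Y16.00 E2.8420
G1 X5.04 Y18.30 E2.9668
G1 X3.74 Y20.24 E3.0911
G1 X1.80 Y21.54 E3.2153
G1 X-0.50 Y22.00 E3.3402
G1 X-2.80 Y21.54 E3.4650
G1 X-4.74 Y20.24 E3.5893
G1 X-6.04 Y18.30 E3.7135
G1 X-6.50 Y16.00 E3.8384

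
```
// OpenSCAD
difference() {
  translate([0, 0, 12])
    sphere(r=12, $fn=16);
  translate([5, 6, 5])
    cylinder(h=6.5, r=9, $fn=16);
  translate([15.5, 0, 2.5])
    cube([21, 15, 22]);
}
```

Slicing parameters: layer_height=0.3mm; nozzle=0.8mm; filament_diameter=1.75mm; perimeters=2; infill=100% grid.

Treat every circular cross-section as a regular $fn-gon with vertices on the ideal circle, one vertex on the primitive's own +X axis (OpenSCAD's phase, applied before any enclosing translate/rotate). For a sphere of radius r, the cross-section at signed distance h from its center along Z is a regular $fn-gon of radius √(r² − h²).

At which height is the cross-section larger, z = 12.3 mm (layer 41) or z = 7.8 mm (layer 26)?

layer 41 (z = 12.3 mm)

Layer 41 (z = 12.3): the r=12 sphere slices to a regular 16-gon of circumradius 11.996 (√(r²−h²) with h=0.3 from center) (area = (16/2)·11.996²·sin(360°/16) = 440.58 mm²); the cylinder at (5, 6) does not reach this height (z outside [5, 11.5]); the cube at (15.5, 0) (footprint 21×15) is included at this height (area 315.00 mm²); Subtracting the remaining from the first: starting from the r=12 sphere (440.58 mm²), the 21×15 cube at (15.5, 0) misses the remaining region (no effect) — area = 440.58 mm². So its area = 440.58 mm². Layer 26 (z = 7.8): the r=12 sphere slices to a regular 16-gon of circumradius 11.241 (√(r²−h²) with h=4.2 from center) (area = (16/2)·11.241²·sin(360°/16) = 386.85 mm²); the cylinder at (5, 6): section is a regular 16-gon, circumradius r=9 (area = (16/2)·9.000²·sin(360°/16) = 247.98 mm²); the 21×15 cube at (15.5, 0) contributes its full rectangle (area 315.00 mm²); Taking the first minus the rest: starting from the r=12 sphere (386.85 mm²), the r=9 cylinder at (5, 6) partially overlaps it — only the 158.66 mm² overlap (of its 247.98 mm²) is removed, clipping the outline; the 21×15 cube at (15.5, 0) misses the remaining region (no effect) — area = 228.19 mm². So its area = 228.19 mm². Layer 41 is larger (440.58 vs 228.19 mm²).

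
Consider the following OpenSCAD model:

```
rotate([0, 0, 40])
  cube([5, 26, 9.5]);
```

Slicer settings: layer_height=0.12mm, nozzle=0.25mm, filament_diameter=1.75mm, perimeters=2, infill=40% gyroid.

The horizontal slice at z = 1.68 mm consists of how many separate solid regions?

At z = 1.68 mm: the cube is present — its section is the full 5×26 rectangle; (rotated 40° about Z; rotation is an isometry so areas/perimeters/island counts are preserved). The result has 1 disconnected region.

1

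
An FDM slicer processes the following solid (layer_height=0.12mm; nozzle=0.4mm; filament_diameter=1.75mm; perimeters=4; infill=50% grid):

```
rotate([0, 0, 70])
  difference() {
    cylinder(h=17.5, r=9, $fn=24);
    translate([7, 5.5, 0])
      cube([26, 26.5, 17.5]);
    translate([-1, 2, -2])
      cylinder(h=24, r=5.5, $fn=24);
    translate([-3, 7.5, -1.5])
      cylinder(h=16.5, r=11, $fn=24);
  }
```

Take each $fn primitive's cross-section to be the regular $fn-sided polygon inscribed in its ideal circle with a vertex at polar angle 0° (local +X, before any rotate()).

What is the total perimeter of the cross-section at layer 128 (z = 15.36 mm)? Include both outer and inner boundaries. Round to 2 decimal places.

At z = 15.36 mm: the r=9 cylinder contributes a regular 24-gon of circumradius 9 (perimeter = 2·24·9.000·sin(180°/24) = 56.39 mm); the cube at (7, 5.5) is present — its section is the full 26×26.5 rectangle (perimeter 105.00 mm); the cylinder at (-1, 2): section is a regular 24-gon, circumradius r=5.5 (perimeter = 2·24·5.500·sin(180°/24) = 34.46 mm); the cylinder at (-3, 7.5) is absent (z outside [-1.5, 15]); After the difference (first − rest): starting from the r=9 cylinder, the 26×26.5 cube at (7, 5.5) partially overlaps it — only the 0.00 mm² overlap (of its 689.00 mm²) is removed, clipping the outline; the r=5.5 cylinder at (-1, 2) lies wholly inside it (removes its full 93.95 mm² and its 34.46 mm outline becomes a hole wall) — boundary (outer + 1 inner loop) = 90.86 mm; (whole slice rotated 70° about Z — lengths, areas and connectivity unchanged). Overall, the cross-section is one region with 1 hole. Total boundary length (outer + inner) = 90.86 mm.

90.86 mm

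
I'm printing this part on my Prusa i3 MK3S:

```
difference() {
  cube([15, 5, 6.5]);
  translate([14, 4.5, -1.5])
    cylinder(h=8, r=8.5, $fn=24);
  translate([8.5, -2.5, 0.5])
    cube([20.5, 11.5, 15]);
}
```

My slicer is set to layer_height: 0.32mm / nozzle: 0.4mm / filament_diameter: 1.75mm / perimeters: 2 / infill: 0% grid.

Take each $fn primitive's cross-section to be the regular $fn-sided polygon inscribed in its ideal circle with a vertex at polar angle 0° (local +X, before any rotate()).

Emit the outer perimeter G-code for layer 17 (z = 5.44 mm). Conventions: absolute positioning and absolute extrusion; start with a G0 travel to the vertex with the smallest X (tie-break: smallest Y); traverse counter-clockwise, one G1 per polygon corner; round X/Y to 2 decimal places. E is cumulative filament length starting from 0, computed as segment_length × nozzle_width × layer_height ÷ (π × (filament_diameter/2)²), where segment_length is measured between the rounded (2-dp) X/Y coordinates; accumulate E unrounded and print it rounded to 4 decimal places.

At z = 5.44 mm: the cube (footprint 15×5) is included at this height; the r=8.5 cylinder at (14, 4.5) contributes a regular 24-gon of circumradius 8.5; the 20.5×11.5 cube at (8.5, -2.5) contributes its full rectangle; Subtracting the remaining from the first: starting from the 15×5 cube, the r=8.5 cylinder at (14, 4.5) partially overlaps it — only the 45.39 mm² overlap (of its 224.40 mm²) is removed, clipping the outline; the 20.5×11.5 cube at (8.5, -2.5) misses the remaining region (no effect) — 1 connected region. The outline is a single polygon with 7 vertices. Extrusion per mm of travel: 0.4 × 0.32 / (π × 0.875²) = 0.053216. Accumulating E over each segment gives final E = 1.2057.

G0 X0.00 Y0.00 Z5.44
G1 X6.83 Y0.00 E0.3635
G1 X6.64 Y0.25 E0.3802
G1 X5.79 Y2.30 E0.4983
G1 X5.50 Y4.50 E0.6164
G1 X5.57 Y5.00 E0.6432
G1 X0.00 Y5.00 E0.9396
G1 X0.00 Y0.00 E1.2057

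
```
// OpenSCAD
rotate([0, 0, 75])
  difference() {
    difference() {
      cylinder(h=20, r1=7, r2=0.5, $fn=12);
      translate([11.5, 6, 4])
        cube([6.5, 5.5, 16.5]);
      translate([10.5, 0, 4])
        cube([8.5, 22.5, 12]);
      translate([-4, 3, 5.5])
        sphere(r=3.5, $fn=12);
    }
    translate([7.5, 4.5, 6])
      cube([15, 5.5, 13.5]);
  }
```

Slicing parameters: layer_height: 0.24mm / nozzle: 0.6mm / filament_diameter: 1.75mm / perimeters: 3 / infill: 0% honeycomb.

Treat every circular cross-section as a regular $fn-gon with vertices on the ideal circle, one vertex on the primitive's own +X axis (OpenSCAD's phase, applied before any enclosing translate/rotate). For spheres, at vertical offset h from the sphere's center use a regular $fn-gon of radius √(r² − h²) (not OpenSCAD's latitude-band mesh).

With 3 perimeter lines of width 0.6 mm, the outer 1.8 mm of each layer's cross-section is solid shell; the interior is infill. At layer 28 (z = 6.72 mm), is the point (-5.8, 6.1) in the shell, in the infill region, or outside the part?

outside

At z = 6.72 mm: the cone contributes a regular 12-gon of circumradius 4.816 (interpolated between r1=7 and r2=0.5 at t=0.336); the 6.5×5.5 cube at (11.5, 6) contributes its full rectangle; the 8.5×22.5 cube at (10.5, 0) contributes its full rectangle; the r=3.5 sphere at (-4, 3) contributes a regular 12-gon of circumradius √(3.5²−1.22²) = 3.280; Subtracting the remaining from the first: starting from the cone, the 6.5×5.5 cube at (11.5, 6) misses the remaining region (no effect); the 8.5×22.5 cube at (10.5, 0) misses the remaining region (no effect); the r=3.5 sphere at (-4, 3) partially overlaps it — only the 12.04 mm² overlap (of its 32.28 mm²) is removed, clipping the outline — 1 connected region; the cube at (7.5, 4.5) is present — its section is the full 15×5.5 rectangle; Subtracting the remaining from the first: starting from that combined region, the 15×5.5 cube at (7.5, 4.5) misses the remaining region (no effect) — 1 connected region; (rotated 75° about Z; rotation is an isometry so areas/perimeters/island counts are preserved). Overall, the cross-section is a single solid region. Undo the 75° rotation: the query point maps to (4.391, 7.181) in the un-rotated model frame. The nearest boundary edge runs (2.41, 4.17)→(4.17, 2.41); distance from the point to it = 3.60 mm. The point is not inside any of the regions above, so it lies outside the cross-section (3.60 mm from the nearest boundary).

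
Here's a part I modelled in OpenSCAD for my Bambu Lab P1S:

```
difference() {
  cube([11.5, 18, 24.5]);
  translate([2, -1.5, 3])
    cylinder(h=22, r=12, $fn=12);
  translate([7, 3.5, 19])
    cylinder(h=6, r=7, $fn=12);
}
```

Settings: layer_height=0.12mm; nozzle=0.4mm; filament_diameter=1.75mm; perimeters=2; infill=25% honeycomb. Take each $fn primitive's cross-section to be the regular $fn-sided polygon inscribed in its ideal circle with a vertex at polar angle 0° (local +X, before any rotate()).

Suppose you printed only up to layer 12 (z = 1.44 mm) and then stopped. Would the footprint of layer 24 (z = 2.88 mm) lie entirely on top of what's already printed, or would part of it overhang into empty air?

entirely on top

Compare the two slices. At z = 1.44: the cube is present — its section is the full 11.5×18 rectangle (area 207.00 mm²); the cylinder at (2, -1.5) is absent (z outside [3, 25]); the cylinder at (7, 3.5) is not intersected at this z (z outside [19, 25]); Subtracting the remaining from the first: none of the subtracted shapes is present at this height, so the 11.5×18 cube is unchanged — area = 207.00 mm². At z = 2.88: the cube (footprint 11.5×18) is included at this height (area 207.00 mm²); the cylinder at (2, -1.5) does not reach this height (z outside [3, 25]); the cylinder at (7, 3.5) does not reach this height (z outside [19, 25]); After the difference (first − rest): none of the subtracted shapes is present at this height, so the 11.5×18 cube is unchanged — area = 207.00 mm². Checking containment: the cross-section at z = 2.88 is a subset of the cross-section at z = 1.44.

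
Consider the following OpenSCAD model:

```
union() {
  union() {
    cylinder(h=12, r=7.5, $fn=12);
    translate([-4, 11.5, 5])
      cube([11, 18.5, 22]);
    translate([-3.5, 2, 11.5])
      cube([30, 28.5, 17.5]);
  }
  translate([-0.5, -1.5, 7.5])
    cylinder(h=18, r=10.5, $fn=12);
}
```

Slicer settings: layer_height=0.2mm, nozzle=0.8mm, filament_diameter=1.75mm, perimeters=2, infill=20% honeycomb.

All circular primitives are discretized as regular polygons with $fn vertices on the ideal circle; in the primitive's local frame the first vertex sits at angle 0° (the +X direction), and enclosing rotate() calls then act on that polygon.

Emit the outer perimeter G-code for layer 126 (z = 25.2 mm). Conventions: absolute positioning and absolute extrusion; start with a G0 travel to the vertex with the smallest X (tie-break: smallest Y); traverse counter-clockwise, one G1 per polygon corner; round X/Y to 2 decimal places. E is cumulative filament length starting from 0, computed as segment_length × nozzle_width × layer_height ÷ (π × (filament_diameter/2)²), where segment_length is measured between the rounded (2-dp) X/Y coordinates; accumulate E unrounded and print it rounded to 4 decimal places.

At z = 25.2 mm: the cylinder is absent (z outside [0, 12]); the cube at (-4, 11.5) is present — its section is the full 11×18.5 rectangle; the cube at (-3.5, 2) (footprint 30×28.5) is included at this height; Merging all regions: the regions partially overlap (shared area 194.25 mm²), so overlapping operands fuse into one piece — 1 connected region; the r=10.5 cylinder at (-0.5, -1.5) contributes a regular 12-gon of circumradius 10.5; Combining (union): the regions partially overlap (shared area 67.37 mm²), so overlapping operands fuse into one piece — 1 connected region. The outline is a single polygon with 18 vertices. Extrusion per mm of travel: 0.8 × 0.2 / (π × 0.875²) = 0.066520. Accumulating E over each segment gives final E = 9.8894.

G0 X-11.00 Y-1.50 Z25.20
G1 X-9.59 Y-6.75 E0.3616
G1 X-5.75 Y-10.59 E0.7229
G1 X-0.50 Y-12.00 E1.0845
G1 X4.75 Y-10.59 E1.4461
G1 X8.59 Y-6.75 E1.8073
G1 X10.00 Y-1.50 E2.1689
G1 X9.06 Y2.00 E2.4100
G1 X26.50 Y2.00 E3.5701
G1 X26.50 Y30.50 E5.4659
G1 X-3.50 Y30.50 E7.4615
G1 X-3.50 Y30.00 E7.4948
G1 X-4.00 Y30.00 E7.5281
G1 X-4.00 Y11.50 E8.7587
G1 X-3.50 Y11.50 E8.7919
G1 X-3.50 Y8.20 E9.0115
G1 X-5.75 Y7.59 E9.1665
G1 X-9.59 Y3.75 E9.5278
G1 X-11.00 Y-1.50 E9.8894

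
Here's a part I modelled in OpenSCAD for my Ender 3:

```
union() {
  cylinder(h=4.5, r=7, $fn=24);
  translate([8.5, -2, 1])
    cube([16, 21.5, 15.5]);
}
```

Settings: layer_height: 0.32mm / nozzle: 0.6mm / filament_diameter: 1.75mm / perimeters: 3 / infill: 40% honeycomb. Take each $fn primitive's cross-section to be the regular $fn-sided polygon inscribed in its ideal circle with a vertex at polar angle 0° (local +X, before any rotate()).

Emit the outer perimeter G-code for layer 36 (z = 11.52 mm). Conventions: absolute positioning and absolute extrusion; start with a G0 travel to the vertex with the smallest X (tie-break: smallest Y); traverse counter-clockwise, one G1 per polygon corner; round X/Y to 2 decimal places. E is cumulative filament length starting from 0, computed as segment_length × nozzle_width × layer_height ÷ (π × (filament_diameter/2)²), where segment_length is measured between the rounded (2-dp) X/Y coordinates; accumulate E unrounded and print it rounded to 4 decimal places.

G0 X8.50 Y-2.00 Z11.52
G1 X24.50 Y-2.00 E1.2772
G1 X24.50 Y19.50 E2.9934
G1 X8.50 Y19.50 E4.2706
G1 X8.50 Y-2.00 E5.9868

At z = 11.52 mm: the cylinder is absent (z outside [0, 4.5]); the 16×21.5 cube at (8.5, -2) contributes its full rectangle; Combining (union): only the 16×21.5 cube at (8.5, -2) is present, so the union is just that shape — 1 connected region. The outline is a single polygon with 4 vertices. Extrusion per mm of travel: 0.6 × 0.32 / (π × 0.875²) = 0.079824. Accumulating E over each segment gives final E = 5.9868.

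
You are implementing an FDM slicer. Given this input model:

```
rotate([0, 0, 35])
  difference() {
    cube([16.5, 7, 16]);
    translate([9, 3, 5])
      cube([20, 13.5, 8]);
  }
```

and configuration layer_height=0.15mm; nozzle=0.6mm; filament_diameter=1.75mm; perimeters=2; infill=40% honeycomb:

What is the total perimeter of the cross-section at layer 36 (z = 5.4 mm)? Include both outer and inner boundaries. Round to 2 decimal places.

At z = 5.4 mm: the cube (footprint 16.5×7) is included at this height (perimeter 47.00 mm); the 20×13.5 cube at (9, 3) contributes its full rectangle (perimeter 67.00 mm); Subtracting the remaining from the first: starting from the 16.5×7 cube, the 20×13.5 cube at (9, 3) partially overlaps it — only the 30.00 mm² overlap (of its 270.00 mm²) is removed, clipping the outline — boundary = 47.00 mm; (rotated 35° about Z; rotation is an isometry so areas/perimeters/island counts are preserved). Overall, the cross-section is a single solid region. Total boundary length (outer) = 47.00 mm.

47.00 mm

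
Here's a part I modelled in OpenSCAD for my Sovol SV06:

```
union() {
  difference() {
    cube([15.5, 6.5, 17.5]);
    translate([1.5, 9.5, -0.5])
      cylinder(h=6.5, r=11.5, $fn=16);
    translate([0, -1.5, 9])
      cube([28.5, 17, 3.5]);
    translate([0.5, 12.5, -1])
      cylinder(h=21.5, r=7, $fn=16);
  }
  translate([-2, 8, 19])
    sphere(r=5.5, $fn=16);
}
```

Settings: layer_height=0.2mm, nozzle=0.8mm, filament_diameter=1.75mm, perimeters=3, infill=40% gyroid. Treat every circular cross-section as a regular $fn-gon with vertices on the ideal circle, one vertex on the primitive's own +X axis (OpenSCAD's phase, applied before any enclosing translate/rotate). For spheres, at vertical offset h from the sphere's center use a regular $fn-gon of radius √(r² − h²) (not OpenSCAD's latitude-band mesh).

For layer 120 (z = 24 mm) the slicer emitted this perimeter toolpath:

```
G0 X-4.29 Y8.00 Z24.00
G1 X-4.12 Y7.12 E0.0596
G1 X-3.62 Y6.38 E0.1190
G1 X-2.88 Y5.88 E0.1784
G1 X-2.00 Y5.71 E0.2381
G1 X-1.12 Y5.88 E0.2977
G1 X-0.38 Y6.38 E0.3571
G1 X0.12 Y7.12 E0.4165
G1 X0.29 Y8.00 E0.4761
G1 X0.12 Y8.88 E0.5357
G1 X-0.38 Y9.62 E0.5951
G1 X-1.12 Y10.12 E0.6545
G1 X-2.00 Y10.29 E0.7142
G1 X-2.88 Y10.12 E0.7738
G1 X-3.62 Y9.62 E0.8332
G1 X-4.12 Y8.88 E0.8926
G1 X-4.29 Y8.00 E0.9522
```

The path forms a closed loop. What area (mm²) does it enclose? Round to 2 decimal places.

16.10 mm²

Apply the shoelace formula to the sequence of (X, Y) vertices; enclosed area = 16.10 mm².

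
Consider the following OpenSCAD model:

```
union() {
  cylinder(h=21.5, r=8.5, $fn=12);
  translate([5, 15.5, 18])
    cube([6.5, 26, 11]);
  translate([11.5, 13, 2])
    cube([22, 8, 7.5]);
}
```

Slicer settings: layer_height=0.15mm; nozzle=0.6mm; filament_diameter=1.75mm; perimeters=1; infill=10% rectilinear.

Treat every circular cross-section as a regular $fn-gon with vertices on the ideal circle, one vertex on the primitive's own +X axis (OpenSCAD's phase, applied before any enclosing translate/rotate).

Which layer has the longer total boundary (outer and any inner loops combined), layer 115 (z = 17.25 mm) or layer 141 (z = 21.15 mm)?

layer 141 (z = 21.15 mm)

Layer 115 (z = 17.25): the cylinder: section is a regular 12-gon, circumradius r=8.5 (perimeter = 2·12·8.500·sin(180°/12) = 52.80 mm); the cube at (5, 15.5) is absent (z outside [18, 29]); the cube at (11.5, 13) is not intersected at this z (z outside [2, 9.5]); Taking the union: only the r=8.5 cylinder is present, so the union is just that shape — boundary = 52.80 mm. So its perimeter = 52.80 mm. Layer 141 (z = 21.15): the r=8.5 cylinder gives a regular 12-gon of circumradius 8.5 (constant along its height) (perimeter = 2·12·8.500·sin(180°/12) = 52.80 mm); the cube at (5, 15.5) is present — its section is the full 6.5×26 rectangle (perimeter 65.00 mm); the cube at (11.5, 13) is absent (z outside [2, 9.5]); Merging all regions: the 2 present regions are separate (no shared area or edge), so areas and boundary lengths simply add and each stays a separate island — boundary = 117.80 mm. So its perimeter = 117.80 mm. Layer 141 is larger (117.80 vs 52.80 mm).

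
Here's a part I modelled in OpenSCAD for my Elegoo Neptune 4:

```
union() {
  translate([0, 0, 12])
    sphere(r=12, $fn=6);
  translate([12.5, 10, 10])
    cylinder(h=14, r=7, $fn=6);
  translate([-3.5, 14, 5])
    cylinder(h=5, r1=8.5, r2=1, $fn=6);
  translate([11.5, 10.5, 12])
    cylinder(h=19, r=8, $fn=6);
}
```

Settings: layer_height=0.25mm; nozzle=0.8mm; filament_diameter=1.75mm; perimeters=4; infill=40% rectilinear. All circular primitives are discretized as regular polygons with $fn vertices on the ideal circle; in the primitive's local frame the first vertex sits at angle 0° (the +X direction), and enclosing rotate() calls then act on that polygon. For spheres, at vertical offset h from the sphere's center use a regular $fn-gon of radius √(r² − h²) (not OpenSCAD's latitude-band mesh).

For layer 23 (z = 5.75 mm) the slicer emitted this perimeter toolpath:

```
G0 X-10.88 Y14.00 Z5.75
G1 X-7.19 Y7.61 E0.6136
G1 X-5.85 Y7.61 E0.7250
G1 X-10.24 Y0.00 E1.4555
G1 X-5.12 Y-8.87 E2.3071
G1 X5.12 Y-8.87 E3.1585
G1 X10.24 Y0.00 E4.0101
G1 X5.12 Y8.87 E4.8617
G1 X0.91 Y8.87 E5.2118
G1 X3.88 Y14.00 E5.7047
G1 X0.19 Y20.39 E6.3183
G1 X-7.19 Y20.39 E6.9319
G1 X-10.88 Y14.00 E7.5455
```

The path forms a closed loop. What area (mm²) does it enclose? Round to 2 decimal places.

Apply the shoelace formula to the sequence of (X, Y) vertices; enclosed area = 406.34 mm².

406.34 mm²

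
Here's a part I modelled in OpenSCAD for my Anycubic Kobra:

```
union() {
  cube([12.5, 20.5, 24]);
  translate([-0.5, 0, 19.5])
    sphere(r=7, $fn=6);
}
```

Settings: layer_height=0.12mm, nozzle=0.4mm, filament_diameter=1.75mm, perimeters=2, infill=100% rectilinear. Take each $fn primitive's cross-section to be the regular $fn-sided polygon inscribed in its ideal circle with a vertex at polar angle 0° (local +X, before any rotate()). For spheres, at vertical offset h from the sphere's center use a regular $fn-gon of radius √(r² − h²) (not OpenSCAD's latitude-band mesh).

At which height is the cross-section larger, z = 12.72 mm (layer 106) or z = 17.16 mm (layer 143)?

layer 143 (z = 17.16 mm)

Layer 106 (z = 12.72): the 12.5×20.5 cube contributes its full rectangle (area 256.25 mm²); the r=7 sphere at (-0.5, 0) contributes a regular 6-gon of circumradius √(7²−6.78²) = 1.741 (area = (6/2)·1.741²·sin(360°/6) = 7.88 mm²); Taking the union: the regions partially overlap — summed areas 264.13 mm² minus the doubly-counted overlap 1.22 mm² gives 262.91 mm² — area = 262.91 mm². So its area = 262.91 mm². Layer 143 (z = 17.16): the cube is present — its section is the full 12.5×20.5 rectangle (area 256.25 mm²); the sphere at (-0.5, 0): section is a regular 6-gon, circumradius = √(r²−h²) = √(7²−2.34²) = 6.597 (area = (6/2)·6.597²·sin(360°/6) = 113.08 mm²); Combining (union): the regions partially overlap — summed areas 369.33 mm² minus the doubly-counted overlap 25.41 mm² gives 343.92 mm² — area = 343.92 mm². So its area = 343.92 mm². Layer 143 is larger (343.92 vs 262.91 mm²).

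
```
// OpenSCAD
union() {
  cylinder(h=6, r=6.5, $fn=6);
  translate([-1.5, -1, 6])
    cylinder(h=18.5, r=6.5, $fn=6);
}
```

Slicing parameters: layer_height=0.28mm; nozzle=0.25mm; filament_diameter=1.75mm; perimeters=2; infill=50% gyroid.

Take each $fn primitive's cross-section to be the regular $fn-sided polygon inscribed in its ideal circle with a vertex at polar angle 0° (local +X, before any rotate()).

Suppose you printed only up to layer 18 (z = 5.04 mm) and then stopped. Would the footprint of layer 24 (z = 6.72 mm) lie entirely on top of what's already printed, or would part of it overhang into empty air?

Compare the two slices. At z = 5.04: the cylinder: section is a regular 6-gon, circumradius r=6.5 (area = (6/2)·6.500²·sin(360°/6) = 109.77 mm²); the cylinder at (-1.5, -1) is absent (z outside [6, 24.5]); Combining (union): only the r=6.5 cylinder is present, so the union is just that shape — area = 109.77 mm². At z = 6.72: the cylinder does not reach this height (z outside [0, 6]); the cylinder at (-1.5, -1): section is a regular 6-gon, circumradius r=6.5 (area = (6/2)·6.500²·sin(360°/6) = 109.77 mm²); Taking the union: only the r=6.5 cylinder at (-1.5, -1) is present, so the union is just that shape — area = 109.77 mm². Checking containment: at z = 6.72 the cross-section extends beyond the z = 5.04 cross-section by about 22.46 mm².

part overhangs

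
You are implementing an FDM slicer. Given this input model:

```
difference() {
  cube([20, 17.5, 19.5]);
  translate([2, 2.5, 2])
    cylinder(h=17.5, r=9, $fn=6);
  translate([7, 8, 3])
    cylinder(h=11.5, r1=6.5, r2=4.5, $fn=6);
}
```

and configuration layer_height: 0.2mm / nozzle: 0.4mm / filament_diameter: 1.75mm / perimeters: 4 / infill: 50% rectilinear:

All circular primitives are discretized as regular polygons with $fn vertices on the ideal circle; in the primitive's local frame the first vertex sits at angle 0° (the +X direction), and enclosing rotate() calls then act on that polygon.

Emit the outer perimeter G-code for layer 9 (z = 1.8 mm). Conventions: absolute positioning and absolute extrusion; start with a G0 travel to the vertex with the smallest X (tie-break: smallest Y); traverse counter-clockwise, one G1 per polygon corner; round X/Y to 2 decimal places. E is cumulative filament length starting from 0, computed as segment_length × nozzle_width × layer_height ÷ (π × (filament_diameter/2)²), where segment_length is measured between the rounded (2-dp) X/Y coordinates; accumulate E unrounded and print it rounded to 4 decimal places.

At z = 1.8 mm: the cube is present — its section is the full 20×17.5 rectangle; the cylinder at (2, 2.5) is absent (z outside [2, 19.5]); the cone at (7, 8) is not intersected at this z (z outside [3, 14.5]); After the difference (first − rest): none of the subtracted shapes is present at this height, so the 20×17.5 cube is unchanged — 1 connected region. The outline is a single polygon with 4 vertices. Extrusion per mm of travel: 0.4 × 0.2 / (π × 0.875²) = 0.033260. Accumulating E over each segment gives final E = 2.4945.

G0 X0.00 Y0.00 Z1.80
G1 X20.00 Y0.00 E0.6652
G1 X20.00 Y17.50 E1.2473
G1 X0.00 Y17.50 E1.9125
G1 X0.00 Y0.00 E2.4945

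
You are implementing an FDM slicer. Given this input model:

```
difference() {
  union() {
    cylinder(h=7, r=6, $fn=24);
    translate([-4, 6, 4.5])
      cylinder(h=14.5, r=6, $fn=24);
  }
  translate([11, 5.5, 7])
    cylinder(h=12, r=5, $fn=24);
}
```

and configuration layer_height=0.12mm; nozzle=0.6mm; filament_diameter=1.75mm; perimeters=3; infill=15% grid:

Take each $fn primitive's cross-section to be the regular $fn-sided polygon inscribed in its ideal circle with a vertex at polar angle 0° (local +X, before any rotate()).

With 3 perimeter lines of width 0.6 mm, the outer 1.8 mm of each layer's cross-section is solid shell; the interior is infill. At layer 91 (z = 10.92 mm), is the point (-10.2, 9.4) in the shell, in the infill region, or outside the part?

outside

At z = 10.92 mm: the cylinder does not reach this height (z outside [0, 7]); the r=6 cylinder at (-4, 6) gives a regular 24-gon of circumradius 6 (constant along its height); Taking the union: only the r=6 cylinder at (-4, 6) is present, so the union is just that shape — 1 connected region; the r=5 cylinder at (11, 5.5) contributes a regular 24-gon of circumradius 5; Subtracting the remaining from the first: starting from the result so far, the r=5 cylinder at (11, 5.5) misses the remaining region (no effect) — 1 connected region. Overall, the cross-section is a single solid region. The nearest boundary edge runs (-9.80, 7.55)→(-9.20, 9.00); distance from the point to it = 1.08 mm. The point is not inside any of the regions above, so it lies outside the cross-section (1.08 mm from the nearest boundary).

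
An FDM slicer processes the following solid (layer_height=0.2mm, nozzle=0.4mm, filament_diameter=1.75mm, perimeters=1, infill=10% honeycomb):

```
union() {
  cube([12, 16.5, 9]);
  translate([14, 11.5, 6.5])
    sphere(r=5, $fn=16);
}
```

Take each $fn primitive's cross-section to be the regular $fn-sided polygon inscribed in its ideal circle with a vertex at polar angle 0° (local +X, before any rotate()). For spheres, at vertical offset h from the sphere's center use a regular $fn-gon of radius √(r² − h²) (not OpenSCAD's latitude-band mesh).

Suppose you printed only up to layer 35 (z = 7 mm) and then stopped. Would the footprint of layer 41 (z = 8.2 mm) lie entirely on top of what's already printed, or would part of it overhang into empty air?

Compare the two slices. At z = 7: the 12×16.5 cube contributes its full rectangle (area 198.00 mm²); the sphere at (14, 11.5): section is a regular 16-gon, circumradius = √(r²−h²) = √(5²−0.5²) = 4.975 (area = (16/2)·4.975²·sin(360°/16) = 75.77 mm²); Merging all regions: the regions partially overlap — summed areas 273.77 mm² minus the doubly-counted overlap 18.79 mm² gives 254.99 mm² — area = 254.99 mm². At z = 8.2: the cube is present — its section is the full 12×16.5 rectangle (area 198.00 mm²); the r=5 sphere at (14, 11.5) slices to a regular 16-gon of circumradius 4.702 (√(r²−h²) with h=1.7 from center) (area = (16/2)·4.702²·sin(360°/16) = 67.69 mm²); Combining (union): the regions partially overlap — summed areas 265.69 mm² minus the doubly-counted overlap 15.85 mm² gives 249.84 mm² — area = 249.84 mm². Checking containment: the cross-section at z = 8.2 is a subset of the cross-section at z = 7.

entirely on top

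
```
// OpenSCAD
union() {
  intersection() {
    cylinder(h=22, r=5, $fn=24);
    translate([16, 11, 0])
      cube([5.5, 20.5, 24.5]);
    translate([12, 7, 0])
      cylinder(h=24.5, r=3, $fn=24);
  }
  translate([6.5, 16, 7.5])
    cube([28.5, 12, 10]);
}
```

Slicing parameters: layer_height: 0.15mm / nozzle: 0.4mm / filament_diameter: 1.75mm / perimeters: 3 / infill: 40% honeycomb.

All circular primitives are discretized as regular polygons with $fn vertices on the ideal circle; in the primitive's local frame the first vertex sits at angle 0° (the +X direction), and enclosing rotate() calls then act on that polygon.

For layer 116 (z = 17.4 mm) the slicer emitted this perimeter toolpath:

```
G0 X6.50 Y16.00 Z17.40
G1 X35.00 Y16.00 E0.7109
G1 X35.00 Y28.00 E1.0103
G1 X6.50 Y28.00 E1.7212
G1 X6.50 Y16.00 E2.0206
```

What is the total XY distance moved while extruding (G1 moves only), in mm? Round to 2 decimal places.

Sum the Euclidean lengths of each G1 segment: total = 81.00 mm.

81.00 mm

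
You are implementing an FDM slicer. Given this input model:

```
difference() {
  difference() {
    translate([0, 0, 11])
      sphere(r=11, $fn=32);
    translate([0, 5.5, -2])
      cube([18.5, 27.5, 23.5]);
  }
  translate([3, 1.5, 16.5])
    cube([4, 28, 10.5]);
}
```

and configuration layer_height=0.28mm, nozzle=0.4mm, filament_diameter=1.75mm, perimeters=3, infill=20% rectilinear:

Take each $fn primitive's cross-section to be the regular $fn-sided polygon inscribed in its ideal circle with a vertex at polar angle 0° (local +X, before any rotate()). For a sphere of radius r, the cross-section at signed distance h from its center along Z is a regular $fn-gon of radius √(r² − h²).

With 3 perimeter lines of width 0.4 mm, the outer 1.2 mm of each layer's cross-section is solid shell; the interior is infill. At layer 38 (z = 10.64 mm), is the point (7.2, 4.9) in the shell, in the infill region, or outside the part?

At z = 10.64 mm: the r=11 sphere slices to a regular 32-gon of circumradius 10.994 (√(r²−h²) with h=0.36 from center); the cube at (0, 5.5) is present — its section is the full 18.5×27.5 rectangle; Subtracting the remaining from the first: starting from the r=11 sphere, the 18.5×27.5 cube at (0, 5.5) partially overlaps it — only the 36.69 mm² overlap (of its 508.75 mm²) is removed, clipping the outline — 1 connected region; the cube at (3, 1.5) is not intersected at this z (z outside [16.5, 27]); Subtracting the remaining from the first: none of the subtracted shapes is present at this height, so the result so far is unchanged — 1 connected region. Overall, the cross-section is a single solid region. The nearest boundary edge runs (0.00, 5.50)→(9.47, 5.50); distance from the point to it = 0.60 mm. The point is inside the cross-section, 0.60 mm from the nearest boundary — within the 1.2 mm shell band (3 × 0.4).

shell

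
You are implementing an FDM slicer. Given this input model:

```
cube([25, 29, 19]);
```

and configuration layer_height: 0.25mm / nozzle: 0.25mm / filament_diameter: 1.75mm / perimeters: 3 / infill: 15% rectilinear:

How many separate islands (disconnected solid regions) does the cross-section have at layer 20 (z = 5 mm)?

1

At z = 5 mm: the cube (footprint 25×29) is included at this height. Overall, the cross-section is a single solid region. Island count = 1.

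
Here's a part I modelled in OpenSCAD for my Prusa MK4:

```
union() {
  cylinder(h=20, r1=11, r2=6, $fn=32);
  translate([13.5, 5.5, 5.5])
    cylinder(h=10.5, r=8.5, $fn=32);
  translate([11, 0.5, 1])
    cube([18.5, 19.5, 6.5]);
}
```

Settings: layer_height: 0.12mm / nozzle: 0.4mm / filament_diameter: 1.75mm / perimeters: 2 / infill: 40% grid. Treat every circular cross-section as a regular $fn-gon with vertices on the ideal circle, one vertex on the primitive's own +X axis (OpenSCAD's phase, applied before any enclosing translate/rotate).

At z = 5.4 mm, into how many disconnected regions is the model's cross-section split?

2

At z = 5.4 mm: the cone (r1=11→r2=6) has section circumradius 9.650 here — a regular 32-gon; the cylinder at (13.5, 5.5) is absent (z outside [5.5, 16]); the 18.5×19.5 cube at (11, 0.5) contributes its full rectangle; Taking the union: the 2 present regions are separate (no shared area or edge), so areas and boundary lengths simply add and each stays a separate island — 2 connected regions. The result has 2 disconnected regions.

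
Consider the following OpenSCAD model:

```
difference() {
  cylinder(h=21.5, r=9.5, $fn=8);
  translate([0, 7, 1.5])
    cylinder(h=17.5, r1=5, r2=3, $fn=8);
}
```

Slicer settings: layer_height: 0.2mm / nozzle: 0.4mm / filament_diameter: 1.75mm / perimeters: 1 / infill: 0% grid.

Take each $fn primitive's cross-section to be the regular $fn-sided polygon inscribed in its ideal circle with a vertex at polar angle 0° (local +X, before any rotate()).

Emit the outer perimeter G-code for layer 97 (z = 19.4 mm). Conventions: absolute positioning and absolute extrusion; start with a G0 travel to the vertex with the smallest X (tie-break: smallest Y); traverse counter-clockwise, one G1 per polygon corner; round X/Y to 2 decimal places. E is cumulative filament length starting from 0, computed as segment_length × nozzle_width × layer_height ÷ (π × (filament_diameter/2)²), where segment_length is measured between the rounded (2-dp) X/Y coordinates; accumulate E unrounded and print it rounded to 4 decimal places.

At z = 19.4 mm: the r=9.5 cylinder gives a regular 8-gon of circumradius 9.5 (constant along its height); the cone at (0, 7) is absent (z outside [1.5, 19]); Subtracting the remaining from the first: none of the subtracted shapes is present at this height, so the r=9.5 cylinder is unchanged — 1 connected region. The outline is a single polygon with 8 vertices. Extrusion per mm of travel: 0.4 × 0.2 / (π × 0.875²) = 0.033260. Accumulating E over each segment gives final E = 1.9350.

G0 X-9.50 Y0.00 Z19.40
G1 X-6.72 Y-6.72 E0.2419
G1 X0.00 Y-9.50 E0.4838
G1 X6.72 Y-6.72 E0.7256
G1 X9.50 Y0.00 E0.9675
G1 X6.72 Y6.72 E1.2094
G1 X0.00 Y9.50 E1.4513
G1 X-6.72 Y6.72 E1.6932
G1 X-9.50 Y0.00 E1.9350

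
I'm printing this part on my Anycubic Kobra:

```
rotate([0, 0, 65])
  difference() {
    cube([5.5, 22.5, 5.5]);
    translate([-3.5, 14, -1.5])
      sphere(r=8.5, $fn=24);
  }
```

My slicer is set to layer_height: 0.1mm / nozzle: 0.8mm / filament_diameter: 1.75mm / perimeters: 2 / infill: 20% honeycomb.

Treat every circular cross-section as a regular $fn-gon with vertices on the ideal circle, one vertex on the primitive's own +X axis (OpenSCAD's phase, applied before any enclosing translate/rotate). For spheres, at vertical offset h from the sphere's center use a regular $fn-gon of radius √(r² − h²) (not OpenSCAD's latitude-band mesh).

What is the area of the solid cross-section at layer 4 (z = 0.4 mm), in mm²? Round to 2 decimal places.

At z = 0.4 mm: the cube is present — its section is the full 5.5×22.5 rectangle (area 123.75 mm²); the r=8.5 sphere at (-3.5, 14) slices to a regular 24-gon of circumradius 8.285 (√(r²−h²) with h=1.9 from center) (area = (24/2)·8.285²·sin(360°/24) = 213.18 mm²); Taking the first minus the rest: starting from the 5.5×22.5 cube (123.75 mm²), the r=8.5 sphere at (-3.5, 14) partially overlaps it — only the 50.73 mm² overlap (of its 213.18 mm²) is removed, clipping the outline — area = 73.02 mm²; (whole slice rotated 65° about Z — lengths, areas and connectivity unchanged). Overall, the cross-section is a single solid region. Net area = 73.02 mm².

73.02 mm²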